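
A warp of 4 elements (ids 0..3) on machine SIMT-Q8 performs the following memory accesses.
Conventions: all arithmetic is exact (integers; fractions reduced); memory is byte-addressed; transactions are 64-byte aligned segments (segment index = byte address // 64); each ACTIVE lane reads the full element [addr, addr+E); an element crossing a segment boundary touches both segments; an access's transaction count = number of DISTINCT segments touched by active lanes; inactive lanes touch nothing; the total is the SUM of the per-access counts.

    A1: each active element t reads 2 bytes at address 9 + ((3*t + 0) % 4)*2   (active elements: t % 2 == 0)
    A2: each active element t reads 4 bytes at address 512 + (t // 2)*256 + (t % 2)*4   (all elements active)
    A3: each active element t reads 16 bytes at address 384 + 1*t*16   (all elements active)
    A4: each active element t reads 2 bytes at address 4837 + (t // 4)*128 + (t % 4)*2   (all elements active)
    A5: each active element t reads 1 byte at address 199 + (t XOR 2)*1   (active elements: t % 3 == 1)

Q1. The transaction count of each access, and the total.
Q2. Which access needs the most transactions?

A1: 1 transaction
A2: 2 transactions
A3: 1 transaction
A4: 1 transaction
A5: 1 transaction

Answer: 1,2,1,1,1; total 6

Answer: A2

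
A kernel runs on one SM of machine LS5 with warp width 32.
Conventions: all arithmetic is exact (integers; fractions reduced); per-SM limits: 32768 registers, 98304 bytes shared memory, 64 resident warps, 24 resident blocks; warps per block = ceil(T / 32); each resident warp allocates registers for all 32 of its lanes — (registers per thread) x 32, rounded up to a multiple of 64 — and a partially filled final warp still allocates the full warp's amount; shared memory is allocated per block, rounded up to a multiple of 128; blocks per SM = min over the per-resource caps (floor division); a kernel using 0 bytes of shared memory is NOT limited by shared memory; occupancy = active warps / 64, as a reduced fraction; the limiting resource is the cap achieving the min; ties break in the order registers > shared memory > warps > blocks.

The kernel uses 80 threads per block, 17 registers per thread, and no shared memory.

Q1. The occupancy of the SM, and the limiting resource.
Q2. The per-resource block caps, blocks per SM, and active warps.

Answer: occupancy 27/32, limited by registers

registers: 18 blocks
shared memory: no limit (kernel uses none)
warps: 21 blocks
blocks: 24 blocks

Answer: 18 blocks, 54 active warps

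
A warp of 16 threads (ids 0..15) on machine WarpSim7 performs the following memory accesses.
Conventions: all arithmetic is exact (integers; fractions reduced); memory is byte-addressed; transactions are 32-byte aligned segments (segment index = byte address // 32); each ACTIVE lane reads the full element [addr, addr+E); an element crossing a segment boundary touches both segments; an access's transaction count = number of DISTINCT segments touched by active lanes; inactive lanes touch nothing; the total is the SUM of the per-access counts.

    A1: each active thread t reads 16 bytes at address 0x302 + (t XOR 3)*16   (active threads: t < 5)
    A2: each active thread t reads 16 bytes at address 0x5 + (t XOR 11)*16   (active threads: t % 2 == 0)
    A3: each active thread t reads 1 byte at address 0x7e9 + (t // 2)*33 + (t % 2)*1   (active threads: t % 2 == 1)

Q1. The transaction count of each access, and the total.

A1: 5 transactions
A2: 9 transactions
A3: 8 transactions

Answer: 5,9,8; total 22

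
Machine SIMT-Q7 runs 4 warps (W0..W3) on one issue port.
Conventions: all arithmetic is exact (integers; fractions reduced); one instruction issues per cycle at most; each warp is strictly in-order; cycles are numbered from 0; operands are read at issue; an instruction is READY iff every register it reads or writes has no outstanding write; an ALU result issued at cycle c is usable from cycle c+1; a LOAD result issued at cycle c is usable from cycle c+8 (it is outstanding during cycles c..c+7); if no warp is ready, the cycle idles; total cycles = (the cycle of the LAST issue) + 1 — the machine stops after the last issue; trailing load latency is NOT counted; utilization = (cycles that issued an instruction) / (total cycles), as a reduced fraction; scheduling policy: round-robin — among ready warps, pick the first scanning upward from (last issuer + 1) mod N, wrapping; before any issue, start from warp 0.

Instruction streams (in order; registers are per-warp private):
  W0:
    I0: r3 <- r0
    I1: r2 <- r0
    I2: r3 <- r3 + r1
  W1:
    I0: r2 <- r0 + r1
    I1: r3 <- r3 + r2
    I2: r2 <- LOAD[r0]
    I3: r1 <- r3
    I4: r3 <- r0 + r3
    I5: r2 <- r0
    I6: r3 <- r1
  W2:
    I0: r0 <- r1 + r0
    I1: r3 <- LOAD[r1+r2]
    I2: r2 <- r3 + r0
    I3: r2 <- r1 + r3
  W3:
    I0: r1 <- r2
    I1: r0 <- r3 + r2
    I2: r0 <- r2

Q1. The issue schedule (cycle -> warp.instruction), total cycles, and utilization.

cycle 0: W0.I0
cycle 1: W1.I0
cycle 2: W2.I0
cycle 3: W3.I0
cycle 4: W0.I1
cycle 5: W1.I1
cycle 6: W2.I1
cycle 7: W3.I1
cycle 8: W0.I2
cycle 9: W1.I2
cycle 10: W3.I2
cycle 11: W1.I3
cycle 12: W1.I4
cycle 13: idle
cycle 14: W2.I2
cycle 15: W2.I3
cycle 16: idle
cycle 17: W1.I5
cycle 18: W1.I6

Answer: 19 cycles, utilization 17/19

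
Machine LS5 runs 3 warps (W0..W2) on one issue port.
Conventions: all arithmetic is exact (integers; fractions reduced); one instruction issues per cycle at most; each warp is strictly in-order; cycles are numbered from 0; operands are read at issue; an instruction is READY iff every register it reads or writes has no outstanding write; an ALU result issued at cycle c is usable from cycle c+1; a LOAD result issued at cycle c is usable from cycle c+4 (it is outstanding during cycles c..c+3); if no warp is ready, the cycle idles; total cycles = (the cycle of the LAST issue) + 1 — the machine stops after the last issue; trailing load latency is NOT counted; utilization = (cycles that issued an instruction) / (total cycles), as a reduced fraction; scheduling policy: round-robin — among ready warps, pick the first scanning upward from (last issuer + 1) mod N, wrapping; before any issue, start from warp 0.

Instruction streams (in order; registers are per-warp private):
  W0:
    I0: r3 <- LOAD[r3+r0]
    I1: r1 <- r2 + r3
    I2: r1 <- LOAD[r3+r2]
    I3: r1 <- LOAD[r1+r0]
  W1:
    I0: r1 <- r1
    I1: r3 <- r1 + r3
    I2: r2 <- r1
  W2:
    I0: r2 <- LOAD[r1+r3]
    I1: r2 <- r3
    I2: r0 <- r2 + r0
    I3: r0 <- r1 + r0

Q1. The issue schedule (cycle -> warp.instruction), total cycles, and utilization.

cycle 0: W0.I0
cycle 1: W1.I0
cycle 2: W2.I0
cycle 3: W1.I1
cycle 4: W0.I1
cycle 5: W1.I2
cycle 6: W2.I1
cycle 7: W0.I2
cycle 8: W2.I2
cycle 9: W2.I3
cycle 10: idle
cycle 11: W0.I3

Answer: 12 cycles, utilization 11/12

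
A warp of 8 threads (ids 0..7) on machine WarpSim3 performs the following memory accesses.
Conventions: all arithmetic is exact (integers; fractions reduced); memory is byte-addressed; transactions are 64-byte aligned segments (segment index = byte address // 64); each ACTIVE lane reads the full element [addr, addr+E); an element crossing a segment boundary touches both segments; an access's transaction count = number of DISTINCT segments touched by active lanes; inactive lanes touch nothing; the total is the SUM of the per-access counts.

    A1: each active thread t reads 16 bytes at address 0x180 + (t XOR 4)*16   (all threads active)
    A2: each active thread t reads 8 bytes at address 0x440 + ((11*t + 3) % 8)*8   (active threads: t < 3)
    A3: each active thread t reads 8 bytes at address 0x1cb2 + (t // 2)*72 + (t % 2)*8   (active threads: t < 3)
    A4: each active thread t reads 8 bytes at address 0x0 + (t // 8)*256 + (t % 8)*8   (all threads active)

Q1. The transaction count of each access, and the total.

A1: 2 transactions
A2: 1 transaction
A3: 3 transactions
A4: 1 transaction

Answer: 2,1,3,1; total 7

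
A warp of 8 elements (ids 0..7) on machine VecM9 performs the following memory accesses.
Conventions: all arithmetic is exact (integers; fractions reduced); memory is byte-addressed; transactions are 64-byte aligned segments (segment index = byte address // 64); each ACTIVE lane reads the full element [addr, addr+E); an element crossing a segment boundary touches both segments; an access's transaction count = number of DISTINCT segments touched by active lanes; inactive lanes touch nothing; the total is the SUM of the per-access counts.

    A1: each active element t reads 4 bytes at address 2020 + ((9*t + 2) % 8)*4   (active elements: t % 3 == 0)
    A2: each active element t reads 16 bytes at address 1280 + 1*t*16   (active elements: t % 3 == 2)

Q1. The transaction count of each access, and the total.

A1: 1 transaction
A2: 2 transactions

Answer: 1,2; total 3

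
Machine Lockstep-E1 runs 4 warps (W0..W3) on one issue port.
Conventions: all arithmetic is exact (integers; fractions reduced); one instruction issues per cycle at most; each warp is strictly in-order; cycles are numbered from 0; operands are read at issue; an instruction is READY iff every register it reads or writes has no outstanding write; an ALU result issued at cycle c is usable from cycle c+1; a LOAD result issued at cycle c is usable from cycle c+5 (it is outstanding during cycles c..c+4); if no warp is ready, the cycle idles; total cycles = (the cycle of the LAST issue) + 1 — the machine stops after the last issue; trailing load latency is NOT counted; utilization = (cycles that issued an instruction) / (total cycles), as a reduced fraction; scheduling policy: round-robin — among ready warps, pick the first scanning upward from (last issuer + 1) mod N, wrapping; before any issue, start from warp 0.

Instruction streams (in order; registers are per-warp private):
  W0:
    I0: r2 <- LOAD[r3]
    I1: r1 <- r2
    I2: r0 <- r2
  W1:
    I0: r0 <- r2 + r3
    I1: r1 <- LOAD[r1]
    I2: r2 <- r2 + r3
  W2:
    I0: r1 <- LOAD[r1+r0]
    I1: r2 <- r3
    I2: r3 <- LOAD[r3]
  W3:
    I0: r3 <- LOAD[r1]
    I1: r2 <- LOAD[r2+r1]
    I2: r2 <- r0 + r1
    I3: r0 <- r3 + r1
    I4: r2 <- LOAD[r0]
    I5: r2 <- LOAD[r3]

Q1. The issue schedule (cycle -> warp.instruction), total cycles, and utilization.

cycle 0: W0.I0
cycle 1: W1.I0
cycle 2: W2.I0
cycle 3: W3.I0
cycle 4: W1.I1
cycle 5: W2.I1
cycle 6: W3.I1
cycle 7: W0.I1
cycle 8: W1.I2
cycle 9: W2.I2
cycle 10: W0.I2
cycle 11: W3.I2
cycle 12: W3.I3
cycle 13: W3.I4
cycle 14: idle
cycle 15: idle
cycle 16: idle
cycle 17: idle
cycle 18: W3.I5

Answer: 19 cycles, utilization 15/19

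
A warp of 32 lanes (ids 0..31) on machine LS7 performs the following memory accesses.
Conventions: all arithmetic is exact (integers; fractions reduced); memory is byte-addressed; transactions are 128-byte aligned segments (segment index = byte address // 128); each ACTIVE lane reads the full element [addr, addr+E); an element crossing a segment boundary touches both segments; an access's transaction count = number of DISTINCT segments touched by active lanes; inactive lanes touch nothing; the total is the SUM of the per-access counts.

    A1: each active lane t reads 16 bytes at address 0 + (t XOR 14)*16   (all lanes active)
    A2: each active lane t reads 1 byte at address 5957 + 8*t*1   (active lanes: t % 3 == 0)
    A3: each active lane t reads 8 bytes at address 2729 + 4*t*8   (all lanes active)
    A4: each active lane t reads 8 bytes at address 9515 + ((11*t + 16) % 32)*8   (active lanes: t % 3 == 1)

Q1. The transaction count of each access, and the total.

A1: 4 transactions
A2: 3 transactions
A3: 9 transactions
A4: 2 transactions

Answer: 4,3,9,2; total 18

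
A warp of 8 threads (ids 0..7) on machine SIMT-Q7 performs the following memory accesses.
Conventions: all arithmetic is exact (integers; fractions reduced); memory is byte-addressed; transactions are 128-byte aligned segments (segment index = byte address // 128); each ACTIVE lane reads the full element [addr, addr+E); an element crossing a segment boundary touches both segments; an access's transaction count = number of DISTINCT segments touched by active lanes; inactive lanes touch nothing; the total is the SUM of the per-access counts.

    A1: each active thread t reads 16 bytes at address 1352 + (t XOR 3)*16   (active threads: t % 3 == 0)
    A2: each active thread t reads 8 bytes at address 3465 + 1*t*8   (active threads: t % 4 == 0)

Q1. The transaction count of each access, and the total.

A1: 2 transactions
A2: 1 transaction

Answer: 2,1; total 3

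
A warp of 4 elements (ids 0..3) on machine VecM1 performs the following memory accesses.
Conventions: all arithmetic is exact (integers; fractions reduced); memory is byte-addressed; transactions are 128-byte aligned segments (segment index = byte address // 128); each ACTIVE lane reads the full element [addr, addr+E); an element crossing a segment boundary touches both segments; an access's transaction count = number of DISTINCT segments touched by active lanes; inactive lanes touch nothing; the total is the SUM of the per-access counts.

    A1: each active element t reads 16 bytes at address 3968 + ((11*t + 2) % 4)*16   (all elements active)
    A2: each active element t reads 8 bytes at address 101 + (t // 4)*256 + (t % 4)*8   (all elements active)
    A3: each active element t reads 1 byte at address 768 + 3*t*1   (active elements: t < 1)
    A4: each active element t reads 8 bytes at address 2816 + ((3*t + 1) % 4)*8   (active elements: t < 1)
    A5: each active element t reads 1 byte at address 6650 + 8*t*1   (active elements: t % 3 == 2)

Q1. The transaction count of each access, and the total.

A1: 1 transaction
A2: 2 transactions
A3: 1 transaction
A4: 1 transaction
A5: 1 transaction

Answer: 1,2,1,1,1; total 6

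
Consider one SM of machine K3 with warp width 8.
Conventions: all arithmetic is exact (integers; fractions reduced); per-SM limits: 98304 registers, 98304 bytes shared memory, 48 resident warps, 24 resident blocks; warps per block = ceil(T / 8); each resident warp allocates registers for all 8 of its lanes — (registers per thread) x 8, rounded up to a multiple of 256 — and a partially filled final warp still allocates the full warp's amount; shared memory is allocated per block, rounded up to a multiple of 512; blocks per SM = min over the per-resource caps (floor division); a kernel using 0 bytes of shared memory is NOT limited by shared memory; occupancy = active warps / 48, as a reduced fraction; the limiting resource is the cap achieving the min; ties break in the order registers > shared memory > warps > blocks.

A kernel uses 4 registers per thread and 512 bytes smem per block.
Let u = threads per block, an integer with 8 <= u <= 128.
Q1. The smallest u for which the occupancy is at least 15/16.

Answer: u = 9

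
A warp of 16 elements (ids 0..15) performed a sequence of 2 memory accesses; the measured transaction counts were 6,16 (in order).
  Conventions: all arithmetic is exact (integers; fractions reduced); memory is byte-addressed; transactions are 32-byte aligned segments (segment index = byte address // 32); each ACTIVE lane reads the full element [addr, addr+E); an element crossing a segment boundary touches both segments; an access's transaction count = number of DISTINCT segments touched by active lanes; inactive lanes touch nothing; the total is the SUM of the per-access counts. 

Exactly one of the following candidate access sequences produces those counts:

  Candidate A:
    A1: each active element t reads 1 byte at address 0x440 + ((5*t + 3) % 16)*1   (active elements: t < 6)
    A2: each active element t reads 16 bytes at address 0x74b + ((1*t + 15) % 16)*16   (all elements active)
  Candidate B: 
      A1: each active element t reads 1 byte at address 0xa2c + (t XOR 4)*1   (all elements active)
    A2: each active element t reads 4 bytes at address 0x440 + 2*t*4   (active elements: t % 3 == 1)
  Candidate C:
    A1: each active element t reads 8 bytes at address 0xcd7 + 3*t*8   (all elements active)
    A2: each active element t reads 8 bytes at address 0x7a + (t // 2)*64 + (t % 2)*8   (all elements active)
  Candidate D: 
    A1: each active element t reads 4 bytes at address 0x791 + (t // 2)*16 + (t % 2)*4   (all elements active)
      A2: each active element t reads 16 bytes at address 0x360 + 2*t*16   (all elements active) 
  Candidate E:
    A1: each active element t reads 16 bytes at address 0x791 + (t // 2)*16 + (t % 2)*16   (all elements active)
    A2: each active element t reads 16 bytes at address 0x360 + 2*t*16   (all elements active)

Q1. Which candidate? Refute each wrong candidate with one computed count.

A: A1 gives 1 transaction, not 6
B: A1 gives 1 transaction, not 6
C: A1 gives 13 transactions, not 6
D: A1 gives 5 transactions, not 6
E: all counts match (6,16)

Answer: E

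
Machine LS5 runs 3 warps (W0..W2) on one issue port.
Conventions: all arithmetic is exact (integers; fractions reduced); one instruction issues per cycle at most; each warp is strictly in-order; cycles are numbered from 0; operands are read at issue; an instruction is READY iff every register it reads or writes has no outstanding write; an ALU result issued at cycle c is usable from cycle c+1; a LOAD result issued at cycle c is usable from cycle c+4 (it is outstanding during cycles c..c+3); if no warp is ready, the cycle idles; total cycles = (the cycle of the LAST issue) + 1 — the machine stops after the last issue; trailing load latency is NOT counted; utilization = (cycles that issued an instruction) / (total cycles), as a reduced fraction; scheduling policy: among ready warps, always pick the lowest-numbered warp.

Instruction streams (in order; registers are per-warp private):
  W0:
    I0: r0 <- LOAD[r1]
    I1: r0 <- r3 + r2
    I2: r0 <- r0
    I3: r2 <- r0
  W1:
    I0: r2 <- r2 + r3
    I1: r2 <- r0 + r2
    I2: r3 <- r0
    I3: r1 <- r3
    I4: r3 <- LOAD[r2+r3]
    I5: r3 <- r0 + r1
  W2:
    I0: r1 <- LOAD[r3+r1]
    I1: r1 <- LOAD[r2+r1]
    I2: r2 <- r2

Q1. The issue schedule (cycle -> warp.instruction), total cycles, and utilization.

cycle 0: W0.I0
cycle 1: W1.I0
cycle 2: W1.I1
cycle 3: W1.I2
cycle 4: W0.I1
cycle 5: W0.I2
cycle 6: W0.I3
cycle 7: W1.I3
cycle 8: W1.I4
cycle 9: W2.I0
cycle 10: idle
cycle 11: idle
cycle 12: W1.I5
cycle 13: W2.I1
cycle 14: W2.I2

Answer: 15 cycles, utilization 13/15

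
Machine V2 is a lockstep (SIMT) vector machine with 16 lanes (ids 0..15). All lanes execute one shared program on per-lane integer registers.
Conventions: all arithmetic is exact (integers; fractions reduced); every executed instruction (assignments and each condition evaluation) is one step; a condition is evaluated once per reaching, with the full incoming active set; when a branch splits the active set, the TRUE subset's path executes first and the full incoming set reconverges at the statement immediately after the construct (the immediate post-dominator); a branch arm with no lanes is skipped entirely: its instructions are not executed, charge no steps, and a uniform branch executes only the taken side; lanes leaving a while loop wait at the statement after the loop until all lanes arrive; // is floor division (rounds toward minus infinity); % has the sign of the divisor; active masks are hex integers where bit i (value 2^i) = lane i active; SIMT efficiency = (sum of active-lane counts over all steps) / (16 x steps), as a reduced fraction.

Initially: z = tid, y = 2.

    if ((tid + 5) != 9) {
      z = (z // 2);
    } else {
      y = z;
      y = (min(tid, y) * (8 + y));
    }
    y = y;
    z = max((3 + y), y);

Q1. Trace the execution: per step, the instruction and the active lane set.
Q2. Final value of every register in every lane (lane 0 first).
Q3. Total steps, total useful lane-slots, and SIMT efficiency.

step 0: eval ((tid + 5) != 9)        0xffff
step 1: z <- (z // 2)                0xffef
step 2: y <- z                       0x0010
step 3: y <- (min(tid, y) * (8 + y)) 0x0010
step 4: y <- y                       0xffff
step 5: z <- max((3 + y), y)         0xffff

Answer: 6 steps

z: 5,5,5,5,51,5,5,5,5,5,5,5,5,5,5,5
y: 2,2,2,2,48,2,2,2,2,2,2,2,2,2,2,2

steps = 6; useful = 65; efficiency = 65/96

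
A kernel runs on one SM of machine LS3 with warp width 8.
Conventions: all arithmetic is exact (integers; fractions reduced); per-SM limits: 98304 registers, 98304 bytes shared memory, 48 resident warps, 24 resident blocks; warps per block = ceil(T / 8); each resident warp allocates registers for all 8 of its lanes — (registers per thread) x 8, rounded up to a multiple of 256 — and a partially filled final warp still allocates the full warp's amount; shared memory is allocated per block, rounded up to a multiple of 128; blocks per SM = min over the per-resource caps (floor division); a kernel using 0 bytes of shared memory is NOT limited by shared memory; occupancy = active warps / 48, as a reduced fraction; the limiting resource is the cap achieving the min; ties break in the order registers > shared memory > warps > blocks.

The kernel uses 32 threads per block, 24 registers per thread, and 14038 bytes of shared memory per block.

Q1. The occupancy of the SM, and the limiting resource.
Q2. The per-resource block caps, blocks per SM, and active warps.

Answer: occupancy 1/2, limited by shared memory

registers: 96 blocks
shared memory: 6 blocks
warps: 12 blocks
blocks: 24 blocks

Answer: 6 blocks, 24 active warps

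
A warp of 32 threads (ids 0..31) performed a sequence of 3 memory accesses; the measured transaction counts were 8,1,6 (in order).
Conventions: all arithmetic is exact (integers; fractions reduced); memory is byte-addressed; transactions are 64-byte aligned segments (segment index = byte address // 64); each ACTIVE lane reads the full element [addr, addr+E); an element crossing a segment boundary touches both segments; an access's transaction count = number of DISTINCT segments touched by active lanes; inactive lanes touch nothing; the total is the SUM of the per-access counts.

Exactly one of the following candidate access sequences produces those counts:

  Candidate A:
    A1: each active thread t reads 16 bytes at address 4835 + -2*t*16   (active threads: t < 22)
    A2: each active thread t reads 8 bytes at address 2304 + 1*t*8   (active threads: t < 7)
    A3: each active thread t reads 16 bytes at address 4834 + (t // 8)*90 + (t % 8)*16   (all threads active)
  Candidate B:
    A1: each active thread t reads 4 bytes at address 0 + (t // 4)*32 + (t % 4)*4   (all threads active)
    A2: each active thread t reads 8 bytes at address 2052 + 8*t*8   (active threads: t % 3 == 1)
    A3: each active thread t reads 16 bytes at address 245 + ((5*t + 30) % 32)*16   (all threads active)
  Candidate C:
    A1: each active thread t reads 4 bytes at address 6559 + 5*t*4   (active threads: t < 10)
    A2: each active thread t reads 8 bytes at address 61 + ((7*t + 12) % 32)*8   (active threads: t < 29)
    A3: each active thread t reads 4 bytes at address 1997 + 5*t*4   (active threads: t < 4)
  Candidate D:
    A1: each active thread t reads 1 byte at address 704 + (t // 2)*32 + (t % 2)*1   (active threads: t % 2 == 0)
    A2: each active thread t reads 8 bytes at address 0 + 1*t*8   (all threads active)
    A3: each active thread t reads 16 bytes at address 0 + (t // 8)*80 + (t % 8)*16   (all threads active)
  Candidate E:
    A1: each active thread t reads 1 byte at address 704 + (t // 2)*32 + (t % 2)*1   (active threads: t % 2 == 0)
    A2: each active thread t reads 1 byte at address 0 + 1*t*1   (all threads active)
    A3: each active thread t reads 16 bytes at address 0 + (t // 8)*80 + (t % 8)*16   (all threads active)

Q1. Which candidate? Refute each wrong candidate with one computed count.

A: A1 gives 11 transactions, not 8
B: A1 gives 4 transactions, not 8
C: A1 gives 4 transactions, not 8
D: A2 gives 4 transactions, not 1
E: all counts match (8,1,6)

Answer: E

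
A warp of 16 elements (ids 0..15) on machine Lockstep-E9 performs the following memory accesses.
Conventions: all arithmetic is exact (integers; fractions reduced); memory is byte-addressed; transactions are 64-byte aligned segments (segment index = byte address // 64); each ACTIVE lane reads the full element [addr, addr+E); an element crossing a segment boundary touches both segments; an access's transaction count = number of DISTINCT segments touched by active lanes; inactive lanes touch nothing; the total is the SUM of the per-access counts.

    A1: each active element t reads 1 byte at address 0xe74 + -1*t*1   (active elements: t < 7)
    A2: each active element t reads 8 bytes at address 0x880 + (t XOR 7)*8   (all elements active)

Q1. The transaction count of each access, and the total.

A1: 1 transaction
A2: 2 transactions

Answer: 1,2; total 3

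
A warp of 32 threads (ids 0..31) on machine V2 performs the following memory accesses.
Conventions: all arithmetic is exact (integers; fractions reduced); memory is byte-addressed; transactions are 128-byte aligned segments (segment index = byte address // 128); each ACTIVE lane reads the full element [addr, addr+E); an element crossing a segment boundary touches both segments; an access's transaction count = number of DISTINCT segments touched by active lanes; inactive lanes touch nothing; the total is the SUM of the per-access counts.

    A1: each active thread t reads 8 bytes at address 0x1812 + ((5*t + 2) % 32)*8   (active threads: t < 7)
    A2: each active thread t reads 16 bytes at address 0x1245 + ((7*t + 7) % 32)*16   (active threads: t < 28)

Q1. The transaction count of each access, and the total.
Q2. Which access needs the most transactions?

A1: 2 transactions
A2: 5 transactions

Answer: 2,5; total 7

Answer: A2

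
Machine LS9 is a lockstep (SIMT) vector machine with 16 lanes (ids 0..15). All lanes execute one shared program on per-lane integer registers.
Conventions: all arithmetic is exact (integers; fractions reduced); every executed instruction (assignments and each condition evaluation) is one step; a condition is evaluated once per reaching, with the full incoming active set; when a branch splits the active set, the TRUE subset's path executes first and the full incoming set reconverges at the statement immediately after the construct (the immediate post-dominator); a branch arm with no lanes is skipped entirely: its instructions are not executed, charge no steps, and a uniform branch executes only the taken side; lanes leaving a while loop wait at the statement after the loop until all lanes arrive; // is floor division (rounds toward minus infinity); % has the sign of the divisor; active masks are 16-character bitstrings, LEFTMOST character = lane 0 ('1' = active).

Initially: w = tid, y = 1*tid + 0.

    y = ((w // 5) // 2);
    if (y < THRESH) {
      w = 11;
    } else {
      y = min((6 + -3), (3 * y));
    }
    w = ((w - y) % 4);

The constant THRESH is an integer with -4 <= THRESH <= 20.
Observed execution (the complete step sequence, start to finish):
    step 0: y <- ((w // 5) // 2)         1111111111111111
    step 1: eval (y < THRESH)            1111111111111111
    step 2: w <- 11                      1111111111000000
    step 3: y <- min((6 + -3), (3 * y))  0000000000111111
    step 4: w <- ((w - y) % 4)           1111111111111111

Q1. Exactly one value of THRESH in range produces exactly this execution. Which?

Answer: THRESH = 1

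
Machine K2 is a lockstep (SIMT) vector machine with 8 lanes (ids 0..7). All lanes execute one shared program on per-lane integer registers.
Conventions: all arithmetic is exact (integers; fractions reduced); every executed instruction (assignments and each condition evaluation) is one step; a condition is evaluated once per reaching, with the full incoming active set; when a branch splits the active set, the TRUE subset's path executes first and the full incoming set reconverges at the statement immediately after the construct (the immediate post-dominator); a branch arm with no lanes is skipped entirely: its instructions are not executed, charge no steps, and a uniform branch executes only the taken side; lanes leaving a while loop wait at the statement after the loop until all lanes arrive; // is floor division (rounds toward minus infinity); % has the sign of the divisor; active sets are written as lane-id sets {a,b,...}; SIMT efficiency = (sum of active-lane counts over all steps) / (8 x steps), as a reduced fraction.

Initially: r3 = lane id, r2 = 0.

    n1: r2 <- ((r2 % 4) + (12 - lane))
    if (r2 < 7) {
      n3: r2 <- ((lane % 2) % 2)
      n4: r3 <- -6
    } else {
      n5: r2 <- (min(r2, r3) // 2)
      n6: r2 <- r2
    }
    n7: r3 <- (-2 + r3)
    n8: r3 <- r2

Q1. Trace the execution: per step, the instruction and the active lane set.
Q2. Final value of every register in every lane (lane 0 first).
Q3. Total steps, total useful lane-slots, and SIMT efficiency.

step 0: r2 <- ((r2 % 4) + (12 - lane)) {0,1,2,3,4,5,6,7}
step 1: eval (r2 < 7)                {0,1,2,3,4,5,6,7}
step 2: r2 <- ((lane % 2) % 2)       {6,7}
step 3: r3 <- -6                     {6,7}
step 4: r2 <- (min(r2, r3) // 2)     {0,1,2,3,4,5}
step 5: r2 <- r2                     {0,1,2,3,4,5}
step 6: r3 <- (-2 + r3)              {0,1,2,3,4,5,6,7}
step 7: r3 <- r2                     {0,1,2,3,4,5,6,7}

Answer: 8 steps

r3: 0,0,1,1,2,2,0,1
r2: 0,0,1,1,2,2,0,1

steps = 8; useful = 48; efficiency = 48/64 = 3/4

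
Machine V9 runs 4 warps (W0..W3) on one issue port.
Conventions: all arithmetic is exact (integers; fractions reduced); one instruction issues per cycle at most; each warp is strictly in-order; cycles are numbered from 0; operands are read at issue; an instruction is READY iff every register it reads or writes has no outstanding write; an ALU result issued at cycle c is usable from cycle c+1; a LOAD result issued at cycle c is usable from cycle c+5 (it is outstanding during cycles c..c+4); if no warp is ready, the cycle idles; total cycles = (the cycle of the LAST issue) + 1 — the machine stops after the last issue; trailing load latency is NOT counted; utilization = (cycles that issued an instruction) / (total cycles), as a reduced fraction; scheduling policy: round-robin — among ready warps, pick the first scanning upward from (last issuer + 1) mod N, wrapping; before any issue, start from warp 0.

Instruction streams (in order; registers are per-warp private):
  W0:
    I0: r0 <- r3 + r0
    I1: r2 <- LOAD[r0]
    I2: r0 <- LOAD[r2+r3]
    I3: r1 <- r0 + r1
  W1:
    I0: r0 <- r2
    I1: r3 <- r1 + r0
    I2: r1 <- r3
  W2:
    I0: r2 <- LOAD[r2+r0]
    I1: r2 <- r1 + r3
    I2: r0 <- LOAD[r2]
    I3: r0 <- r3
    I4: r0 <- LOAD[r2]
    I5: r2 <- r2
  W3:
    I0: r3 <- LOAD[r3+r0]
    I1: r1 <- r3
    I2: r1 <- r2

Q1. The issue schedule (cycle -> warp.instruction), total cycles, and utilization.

cycle 0: W0.I0
cycle 1: W1.I0
cycle 2: W2.I0
cycle 3: W3.I0
cycle 4: W0.I1
cycle 5: W1.I1
cycle 6: W1.I2
cycle 7: W2.I1
cycle 8: W3.I1
cycle 9: W0.I2
cycle 10: W2.I2
cycle 11: W3.I2
cycle 12: idle
cycle 13: idle
cycle 14: W0.I3
cycle 15: W2.I3
cycle 16: W2.I4
cycle 17: W2.I5

Answer: 18 cycles, utilization 8/9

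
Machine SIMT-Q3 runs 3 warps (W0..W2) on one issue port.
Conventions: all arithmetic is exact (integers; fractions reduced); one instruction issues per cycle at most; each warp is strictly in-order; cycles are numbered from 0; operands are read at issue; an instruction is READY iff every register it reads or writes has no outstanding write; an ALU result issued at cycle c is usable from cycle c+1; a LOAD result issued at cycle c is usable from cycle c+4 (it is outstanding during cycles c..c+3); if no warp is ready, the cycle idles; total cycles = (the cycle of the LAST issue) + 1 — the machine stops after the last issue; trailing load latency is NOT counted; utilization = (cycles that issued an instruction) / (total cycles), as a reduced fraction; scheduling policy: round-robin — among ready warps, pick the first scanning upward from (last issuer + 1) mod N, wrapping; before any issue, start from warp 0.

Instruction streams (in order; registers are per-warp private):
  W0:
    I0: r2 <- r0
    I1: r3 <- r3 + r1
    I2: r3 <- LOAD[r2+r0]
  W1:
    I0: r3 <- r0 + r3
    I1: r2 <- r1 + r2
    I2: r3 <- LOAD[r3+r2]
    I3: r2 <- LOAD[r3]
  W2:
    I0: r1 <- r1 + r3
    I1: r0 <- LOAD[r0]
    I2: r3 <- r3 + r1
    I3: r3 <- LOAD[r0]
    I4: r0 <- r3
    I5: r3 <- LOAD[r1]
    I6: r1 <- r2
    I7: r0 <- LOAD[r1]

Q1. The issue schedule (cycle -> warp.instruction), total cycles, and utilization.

cycle 0: W0.I0
cycle 1: W1.I0
cycle 2: W2.I0
cycle 3: W0.I1
cycle 4: W1.I1
cycle 5: W2.I1
cycle 6: W0.I2
cycle 7: W1.I2
cycle 8: W2.I2
cycle 9: W2.I3
cycle 10: idle
cycle 11: W1.I3
cycle 12: idle
cycle 13: W2.I4
cycle 14: W2.I5
cycle 15: W2.I6
cycle 16: W2.I7

Answer: 17 cycles, utilization 15/17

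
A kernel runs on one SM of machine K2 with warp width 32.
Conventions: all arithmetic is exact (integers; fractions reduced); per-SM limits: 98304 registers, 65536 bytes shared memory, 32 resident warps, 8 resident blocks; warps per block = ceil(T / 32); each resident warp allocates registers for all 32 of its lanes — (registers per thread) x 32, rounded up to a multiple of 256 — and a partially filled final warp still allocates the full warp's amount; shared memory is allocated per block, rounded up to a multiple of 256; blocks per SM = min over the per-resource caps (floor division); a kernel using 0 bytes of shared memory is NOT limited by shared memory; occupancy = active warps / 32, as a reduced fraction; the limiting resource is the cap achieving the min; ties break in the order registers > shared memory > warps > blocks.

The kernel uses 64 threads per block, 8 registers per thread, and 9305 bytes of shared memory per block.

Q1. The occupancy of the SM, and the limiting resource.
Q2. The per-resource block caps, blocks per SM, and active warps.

Answer: occupancy 3/8, limited by shared memory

registers: 192 blocks
shared memory: 6 blocks
warps: 16 blocks
blocks: 8 blocks

Answer: 6 blocks, 12 active warps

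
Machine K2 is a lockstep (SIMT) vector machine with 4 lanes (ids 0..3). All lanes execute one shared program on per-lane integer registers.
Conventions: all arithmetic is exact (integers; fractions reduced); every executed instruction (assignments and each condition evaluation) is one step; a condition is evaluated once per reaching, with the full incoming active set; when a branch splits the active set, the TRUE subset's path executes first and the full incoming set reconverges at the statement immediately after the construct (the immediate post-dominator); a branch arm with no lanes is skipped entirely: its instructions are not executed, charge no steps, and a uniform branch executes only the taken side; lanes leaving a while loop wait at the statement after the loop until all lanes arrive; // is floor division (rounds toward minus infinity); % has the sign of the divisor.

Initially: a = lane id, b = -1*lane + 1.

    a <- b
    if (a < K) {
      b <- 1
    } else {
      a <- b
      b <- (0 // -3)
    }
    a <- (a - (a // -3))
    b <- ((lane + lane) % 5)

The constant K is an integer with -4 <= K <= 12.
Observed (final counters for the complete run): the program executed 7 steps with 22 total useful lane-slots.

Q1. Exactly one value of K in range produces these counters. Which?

Answer: K = 0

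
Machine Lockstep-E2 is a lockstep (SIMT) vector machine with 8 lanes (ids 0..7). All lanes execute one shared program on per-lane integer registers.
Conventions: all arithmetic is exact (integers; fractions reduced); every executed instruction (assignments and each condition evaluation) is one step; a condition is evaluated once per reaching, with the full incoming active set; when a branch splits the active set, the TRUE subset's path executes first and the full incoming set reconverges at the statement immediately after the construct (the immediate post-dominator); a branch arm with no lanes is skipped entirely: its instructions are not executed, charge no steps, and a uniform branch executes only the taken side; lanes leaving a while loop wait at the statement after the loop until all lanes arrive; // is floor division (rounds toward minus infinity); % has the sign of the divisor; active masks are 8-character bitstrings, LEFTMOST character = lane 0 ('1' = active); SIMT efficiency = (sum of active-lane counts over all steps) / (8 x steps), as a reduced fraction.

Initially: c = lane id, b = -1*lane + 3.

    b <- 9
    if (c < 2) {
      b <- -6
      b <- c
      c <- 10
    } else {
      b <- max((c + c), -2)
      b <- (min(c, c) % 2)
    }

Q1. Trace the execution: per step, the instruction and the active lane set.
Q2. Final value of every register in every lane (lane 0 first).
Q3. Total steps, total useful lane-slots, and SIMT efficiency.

step 0: b <- 9                       11111111
step 1: eval (c < 2)                 11111111
step 2: b <- -6                      11000000
step 3: b <- c                       11000000
step 4: c <- 10                      11000000
step 5: b <- max((c + c), -2)        00111111
step 6: b <- (min(c, c) % 2)         00111111

Answer: 7 steps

c: 10,10,2,3,4,5,6,7
b: 0,1,0,1,0,1,0,1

steps = 7; useful = 34; efficiency = 34/56 = 17/28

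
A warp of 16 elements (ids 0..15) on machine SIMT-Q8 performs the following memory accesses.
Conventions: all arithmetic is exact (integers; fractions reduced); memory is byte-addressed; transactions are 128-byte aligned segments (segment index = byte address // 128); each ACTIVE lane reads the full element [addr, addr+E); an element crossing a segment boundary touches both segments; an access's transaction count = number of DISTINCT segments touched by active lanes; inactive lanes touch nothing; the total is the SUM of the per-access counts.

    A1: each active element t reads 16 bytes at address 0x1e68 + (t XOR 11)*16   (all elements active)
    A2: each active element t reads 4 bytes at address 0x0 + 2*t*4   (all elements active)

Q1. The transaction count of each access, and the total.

A1: 3 transactions
A2: 1 transaction

Answer: 3,1; total 4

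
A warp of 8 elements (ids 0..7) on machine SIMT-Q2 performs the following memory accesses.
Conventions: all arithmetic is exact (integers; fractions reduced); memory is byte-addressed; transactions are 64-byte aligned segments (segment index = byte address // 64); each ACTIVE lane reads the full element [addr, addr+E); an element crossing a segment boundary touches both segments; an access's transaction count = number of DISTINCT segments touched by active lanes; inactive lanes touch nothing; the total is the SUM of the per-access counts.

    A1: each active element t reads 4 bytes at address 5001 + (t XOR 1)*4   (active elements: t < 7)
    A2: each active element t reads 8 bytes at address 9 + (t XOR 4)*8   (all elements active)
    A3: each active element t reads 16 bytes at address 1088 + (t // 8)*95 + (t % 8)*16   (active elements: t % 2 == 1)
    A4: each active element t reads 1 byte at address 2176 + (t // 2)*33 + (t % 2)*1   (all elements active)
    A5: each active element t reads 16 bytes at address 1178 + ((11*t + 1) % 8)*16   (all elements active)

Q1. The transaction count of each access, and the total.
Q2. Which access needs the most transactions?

A1: 1 transaction
A2: 2 transactions
A3: 2 transactions
A4: 2 transactions
A5: 3 transactions

Answer: 1,2,2,2,3; total 10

Answer: A5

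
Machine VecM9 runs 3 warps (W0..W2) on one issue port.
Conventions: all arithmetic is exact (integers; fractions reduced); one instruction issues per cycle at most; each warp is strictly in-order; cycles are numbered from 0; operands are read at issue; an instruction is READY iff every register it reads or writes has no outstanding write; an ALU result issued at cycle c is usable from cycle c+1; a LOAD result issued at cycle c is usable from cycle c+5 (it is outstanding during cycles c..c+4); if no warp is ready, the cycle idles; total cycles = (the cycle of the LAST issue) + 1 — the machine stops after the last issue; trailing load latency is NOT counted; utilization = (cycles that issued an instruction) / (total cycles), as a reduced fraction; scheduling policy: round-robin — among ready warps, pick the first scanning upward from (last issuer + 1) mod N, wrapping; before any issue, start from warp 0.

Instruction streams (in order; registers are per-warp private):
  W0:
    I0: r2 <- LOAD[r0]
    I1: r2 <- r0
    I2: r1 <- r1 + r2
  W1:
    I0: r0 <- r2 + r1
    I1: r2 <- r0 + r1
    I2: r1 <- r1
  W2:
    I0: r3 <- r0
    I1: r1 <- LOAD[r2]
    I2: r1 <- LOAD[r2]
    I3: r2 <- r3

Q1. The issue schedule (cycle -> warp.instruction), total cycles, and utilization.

cycle 0: W0.I0
cycle 1: W1.I0
cycle 2: W2.I0
cycle 3: W1.I1
cycle 4: W2.I1
cycle 5: W0.I1
cycle 6: W1.I2
cycle 7: W0.I2
cycle 8: idle
cycle 9: W2.I2
cycle 10: W2.I3

Answer: 11 cycles, utilization 10/11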